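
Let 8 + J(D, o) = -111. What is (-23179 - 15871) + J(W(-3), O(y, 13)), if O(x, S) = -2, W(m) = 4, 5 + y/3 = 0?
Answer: -39169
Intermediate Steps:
y = -15 (y = -15 + 3*0 = -15 + 0 = -15)
J(D, o) = -119 (J(D, o) = -8 - 111 = -119)
(-23179 - 15871) + J(W(-3), O(y, 13)) = (-23179 - 15871) - 119 = -39050 - 119 = -39169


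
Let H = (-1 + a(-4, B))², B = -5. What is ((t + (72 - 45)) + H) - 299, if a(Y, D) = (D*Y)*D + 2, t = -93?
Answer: 9436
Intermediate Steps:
a(Y, D) = 2 + Y*D² (a(Y, D) = Y*D² + 2 = 2 + Y*D²)
H = 9801 (H = (-1 + (2 - 4*(-5)²))² = (-1 + (2 - 4*25))² = (-1 + (2 - 100))² = (-1 - 98)² = (-99)² = 9801)
((t + (72 - 45)) + H) - 299 = ((-93 + (72 - 45)) + 9801) - 299 = ((-93 + 27) + 9801) - 299 = (-66 + 9801) - 299 = 9735 - 299 = 9436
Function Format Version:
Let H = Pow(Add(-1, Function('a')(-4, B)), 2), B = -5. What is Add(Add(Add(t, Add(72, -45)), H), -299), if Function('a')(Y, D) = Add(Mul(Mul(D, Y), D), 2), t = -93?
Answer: 9436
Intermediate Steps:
Function('a')(Y, D) = Add(2, Mul(Y, Pow(D, 2))) (Function('a')(Y, D) = Add(Mul(Y, Pow(D, 2)), 2) = Add(2, Mul(Y, Pow(D, 2))))
H = 9801 (H = Pow(Add(-1, Add(2, Mul(-4, Pow(-5, 2)))), 2) = Pow(Add(-1, Add(2, Mul(-4, 25))), 2) = Pow(Add(-1, Add(2, -100)), 2) = Pow(Add(-1, -98), 2) = Pow(-99, 2) = 9801)
Add(Add(Add(t, Add(72, -45)), H), -299) = Add(Add(Add(-93, Add(72, -45)), 9801), -299) = Add(Add(Add(-93, 27), 9801), -299) = Add(Add(-66, 9801), -299) = Add(9735, -299) = 9436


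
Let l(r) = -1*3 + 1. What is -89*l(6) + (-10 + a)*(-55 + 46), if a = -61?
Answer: 817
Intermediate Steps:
l(r) = -2 (l(r) = -3 + 1 = -2)
-89*l(6) + (-10 + a)*(-55 + 46) = -89*(-2) + (-10 - 61)*(-55 + 46) = 178 - 71*(-9) = 178 + 639 = 817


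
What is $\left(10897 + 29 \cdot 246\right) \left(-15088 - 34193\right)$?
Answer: $-888585711$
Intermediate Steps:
$\left(10897 + 29 \cdot 246\right) \left(-15088 - 34193\right) = \left(10897 + 7134\right) \left(-49281\right) = 18031 \left(-49281\right) = -888585711$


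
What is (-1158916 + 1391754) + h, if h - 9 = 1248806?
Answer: 1481653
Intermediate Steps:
h = 1248815 (h = 9 + 1248806 = 1248815)
(-1158916 + 1391754) + h = (-1158916 + 1391754) + 1248815 = 232838 + 1248815 = 1481653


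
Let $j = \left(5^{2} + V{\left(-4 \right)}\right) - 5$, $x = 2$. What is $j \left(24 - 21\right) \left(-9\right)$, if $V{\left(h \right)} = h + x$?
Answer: $-486$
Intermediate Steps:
$V{\left(h \right)} = 2 + h$ ($V{\left(h \right)} = h + 2 = 2 + h$)
$j = 18$ ($j = \left(5^{2} + \left(2 - 4\right)\right) - 5 = \left(25 - 2\right) - 5 = 23 - 5 = 18$)
$j \left(24 - 21\right) \left(-9\right) = 18 \left(24 - 21\right) \left(-9\right) = 18 \cdot 3 \left(-9\right) = 18 \left(-27\right) = -486$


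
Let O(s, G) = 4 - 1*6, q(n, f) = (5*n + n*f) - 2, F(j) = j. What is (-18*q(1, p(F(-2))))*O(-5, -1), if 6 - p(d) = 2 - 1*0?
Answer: 252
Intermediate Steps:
p(d) = 4 (p(d) = 6 - (2 - 1*0) = 6 - (2 + 0) = 6 - 1*2 = 6 - 2 = 4)
q(n, f) = -2 + 5*n + f*n (q(n, f) = (5*n + f*n) - 2 = -2 + 5*n + f*n)
O(s, G) = -2 (O(s, G) = 4 - 6 = -2)
(-18*q(1, p(F(-2))))*O(-5, -1) = -18*(-2 + 5*1 + 4*1)*(-2) = -18*(-2 + 5 + 4)*(-2) = -18*7*(-2) = -126*(-2) = 252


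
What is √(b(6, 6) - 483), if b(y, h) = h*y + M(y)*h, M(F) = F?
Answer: I*√411 ≈ 20.273*I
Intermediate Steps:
b(y, h) = 2*h*y (b(y, h) = h*y + y*h = h*y + h*y = 2*h*y)
√(b(6, 6) - 483) = √(2*6*6 - 483) = √(72 - 483) = √(-411) = I*√411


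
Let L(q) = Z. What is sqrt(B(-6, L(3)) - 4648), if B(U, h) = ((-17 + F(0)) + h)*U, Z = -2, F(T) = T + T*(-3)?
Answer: I*sqrt(4534) ≈ 67.335*I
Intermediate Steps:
F(T) = -2*T (F(T) = T - 3*T = -2*T)
L(q) = -2
B(U, h) = U*(-17 + h) (B(U, h) = ((-17 - 2*0) + h)*U = ((-17 + 0) + h)*U = (-17 + h)*U = U*(-17 + h))
sqrt(B(-6, L(3)) - 4648) = sqrt(-6*(-17 - 2) - 4648) = sqrt(-6*(-19) - 4648) = sqrt(114 - 4648) = sqrt(-4534) = I*sqrt(4534)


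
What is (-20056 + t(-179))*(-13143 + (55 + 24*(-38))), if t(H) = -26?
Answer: 281148000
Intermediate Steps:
(-20056 + t(-179))*(-13143 + (55 + 24*(-38))) = (-20056 - 26)*(-13143 + (55 + 24*(-38))) = -20082*(-13143 + (55 - 912)) = -20082*(-13143 - 857) = -20082*(-14000) = 281148000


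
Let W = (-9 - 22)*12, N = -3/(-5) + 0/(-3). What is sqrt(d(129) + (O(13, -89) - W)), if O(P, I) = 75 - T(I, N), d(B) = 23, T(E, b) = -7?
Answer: 3*sqrt(53) ≈ 21.840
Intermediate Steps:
N = 3/5 (N = -3*(-1/5) + 0*(-1/3) = 3/5 + 0 = 3/5 ≈ 0.60000)
W = -372 (W = -31*12 = -372)
O(P, I) = 82 (O(P, I) = 75 - 1*(-7) = 75 + 7 = 82)
sqrt(d(129) + (O(13, -89) - W)) = sqrt(23 + (82 - 1*(-372))) = sqrt(23 + (82 + 372)) = sqrt(23 + 454) = sqrt(477) = 3*sqrt(53)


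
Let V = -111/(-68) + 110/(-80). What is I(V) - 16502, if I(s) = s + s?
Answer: -1122101/68 ≈ -16502.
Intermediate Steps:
V = 35/136 (V = -111*(-1/68) + 110*(-1/80) = 111/68 - 11/8 = 35/136 ≈ 0.25735)
I(s) = 2*s
I(V) - 16502 = 2*(35/136) - 16502 = 35/68 - 16502 = -1122101/68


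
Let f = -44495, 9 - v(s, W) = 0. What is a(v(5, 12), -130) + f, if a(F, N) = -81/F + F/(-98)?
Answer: -4361401/98 ≈ -44504.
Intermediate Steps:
v(s, W) = 9 (v(s, W) = 9 - 1*0 = 9 + 0 = 9)
a(F, N) = -81/F - F/98 (a(F, N) = -81/F + F*(-1/98) = -81/F - F/98)
a(v(5, 12), -130) + f = (-81/9 - 1/98*9) - 44495 = (-81*1/9 - 9/98) - 44495 = (-9 - 9/98) - 44495 = -891/98 - 44495 = -4361401/98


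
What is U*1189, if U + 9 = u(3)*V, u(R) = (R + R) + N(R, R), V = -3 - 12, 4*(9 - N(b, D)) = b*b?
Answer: -952389/4 ≈ -2.3810e+5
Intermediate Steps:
N(b, D) = 9 - b**2/4 (N(b, D) = 9 - b*b/4 = 9 - b**2/4)
V = -15
u(R) = 9 + 2*R - R**2/4 (u(R) = (R + R) + (9 - R**2/4) = 2*R + (9 - R**2/4) = 9 + 2*R - R**2/4)
U = -801/4 (U = -9 + (9 + 2*3 - 1/4*3**2)*(-15) = -9 + (9 + 6 - 1/4*9)*(-15) = -9 + (9 + 6 - 9/4)*(-15) = -9 + (51/4)*(-15) = -9 - 765/4 = -801/4 ≈ -200.25)
U*1189 = -801/4*1189 = -952389/4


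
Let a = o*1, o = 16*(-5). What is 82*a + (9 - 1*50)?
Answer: -6601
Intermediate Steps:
o = -80
a = -80 (a = -80*1 = -80)
82*a + (9 - 1*50) = 82*(-80) + (9 - 1*50) = -6560 + (9 - 50) = -6560 - 41 = -6601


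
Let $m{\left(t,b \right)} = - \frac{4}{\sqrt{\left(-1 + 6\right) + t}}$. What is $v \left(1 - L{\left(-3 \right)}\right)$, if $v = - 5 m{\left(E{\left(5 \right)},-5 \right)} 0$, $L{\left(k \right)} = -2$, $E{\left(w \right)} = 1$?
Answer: $0$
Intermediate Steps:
$m{\left(t,b \right)} = - \frac{4}{\sqrt{5 + t}}$
$v = 0$ ($v = - 5 \left(- \frac{4}{\sqrt{5 + 1}}\right) 0 = - 5 \left(- \frac{4}{\sqrt{6}}\right) 0 = - 5 \left(- 4 \frac{\sqrt{6}}{6}\right) 0 = - 5 \left(- \frac{2 \sqrt{6}}{3}\right) 0 = \frac{10 \sqrt{6}}{3} \cdot 0 = 0$)
$v \left(1 - L{\left(-3 \right)}\right) = 0 \left(1 - -2\right) = 0 \left(1 + 2\right) = 0 \cdot 3 = 0$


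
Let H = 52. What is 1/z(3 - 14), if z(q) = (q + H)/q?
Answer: -11/41 ≈ -0.26829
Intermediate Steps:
z(q) = (52 + q)/q (z(q) = (q + 52)/q = (52 + q)/q)
1/z(3 - 14) = 1/((52 + (3 - 14))/(3 - 14)) = 1/((52 - 11)/(-11)) = 1/(-1/11*41) = 1/(-41/11) = -11/41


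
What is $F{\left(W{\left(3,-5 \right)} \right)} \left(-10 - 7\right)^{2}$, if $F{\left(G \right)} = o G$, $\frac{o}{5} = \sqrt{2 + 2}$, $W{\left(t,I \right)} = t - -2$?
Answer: $14450$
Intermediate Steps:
$W{\left(t,I \right)} = 2 + t$ ($W{\left(t,I \right)} = t + 2 = 2 + t$)
$o = 10$ ($o = 5 \sqrt{2 + 2} = 5 \sqrt{4} = 5 \cdot 2 = 10$)
$F{\left(G \right)} = 10 G$
$F{\left(W{\left(3,-5 \right)} \right)} \left(-10 - 7\right)^{2} = 10 \left(2 + 3\right) \left(-10 - 7\right)^{2} = 10 \cdot 5 \left(-17\right)^{2} = 50 \cdot 289 = 14450$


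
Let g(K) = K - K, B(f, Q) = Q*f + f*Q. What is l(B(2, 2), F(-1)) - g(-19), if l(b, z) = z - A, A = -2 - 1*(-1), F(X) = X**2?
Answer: 2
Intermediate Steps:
A = -1 (A = -2 + 1 = -1)
B(f, Q) = 2*Q*f (B(f, Q) = Q*f + Q*f = 2*Q*f)
g(K) = 0
l(b, z) = 1 + z (l(b, z) = z - 1*(-1) = z + 1 = 1 + z)
l(B(2, 2), F(-1)) - g(-19) = (1 + (-1)**2) - 1*0 = (1 + 1) + 0 = 2 + 0 = 2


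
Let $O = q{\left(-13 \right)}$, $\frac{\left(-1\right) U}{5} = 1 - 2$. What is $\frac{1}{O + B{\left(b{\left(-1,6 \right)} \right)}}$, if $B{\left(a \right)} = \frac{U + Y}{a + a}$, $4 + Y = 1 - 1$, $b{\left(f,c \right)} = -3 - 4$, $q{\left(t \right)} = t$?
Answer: $- \frac{14}{183} \approx -0.076503$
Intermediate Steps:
$U = 5$ ($U = - 5 \left(1 - 2\right) = \left(-5\right) \left(-1\right) = 5$)
$b{\left(f,c \right)} = -7$
$Y = -4$ ($Y = -4 + \left(1 - 1\right) = -4 + 0 = -4$)
$B{\left(a \right)} = \frac{1}{2 a}$ ($B{\left(a \right)} = \frac{5 - 4}{a + a} = 1 \frac{1}{2 a} = \frac{1}{2 a}$)
$O = -13$
$\frac{1}{O + B{\left(b{\left(-1,6 \right)} \right)}} = \frac{1}{-13 + \frac{1}{2 \left(-7\right)}} = \frac{1}{-13 + \frac{1}{2} \left(- \frac{1}{7}\right)} = \frac{1}{-13 - \frac{1}{14}} = \frac{1}{- \frac{183}{14}} = - \frac{14}{183}$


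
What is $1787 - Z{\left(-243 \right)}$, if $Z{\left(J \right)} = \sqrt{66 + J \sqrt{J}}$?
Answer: $1787 - \sqrt{66 - 2187 i \sqrt{3}} \approx 1743.1 + 43.143 i$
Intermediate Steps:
$Z{\left(J \right)} = \sqrt{66 + J^{\frac{3}{2}}}$
$1787 - Z{\left(-243 \right)} = 1787 - \sqrt{66 + \left(-243\right)^{\frac{3}{2}}} = 1787 - \sqrt{66 - 2187 i \sqrt{3}}$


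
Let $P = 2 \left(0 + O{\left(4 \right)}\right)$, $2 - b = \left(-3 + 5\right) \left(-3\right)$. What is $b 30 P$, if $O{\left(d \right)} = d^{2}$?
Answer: $7680$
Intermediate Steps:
$b = 8$ ($b = 2 - \left(-3 + 5\right) \left(-3\right) = 2 - 2 \left(-3\right) = 2 - -6 = 2 + 6 = 8$)
$P = 32$ ($P = 2 \left(0 + 4^{2}\right) = 2 \left(0 + 16\right) = 2 \cdot 16 = 32$)
$b 30 P = 8 \cdot 30 \cdot 32 = 240 \cdot 32 = 7680$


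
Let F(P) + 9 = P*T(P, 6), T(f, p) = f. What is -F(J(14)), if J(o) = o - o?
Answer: 9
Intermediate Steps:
J(o) = 0
F(P) = -9 + P² (F(P) = -9 + P*P = -9 + P²)
-F(J(14)) = -(-9 + 0²) = -(-9 + 0) = -1*(-9) = 9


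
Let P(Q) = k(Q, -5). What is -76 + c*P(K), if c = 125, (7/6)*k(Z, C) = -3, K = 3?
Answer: -2782/7 ≈ -397.43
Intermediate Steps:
k(Z, C) = -18/7 (k(Z, C) = (6/7)*(-3) = -18/7)
P(Q) = -18/7
-76 + c*P(K) = -76 + 125*(-18/7) = -76 - 2250/7 = -2782/7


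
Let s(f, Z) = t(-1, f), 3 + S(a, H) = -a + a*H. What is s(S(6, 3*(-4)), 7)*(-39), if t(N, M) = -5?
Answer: 195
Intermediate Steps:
S(a, H) = -3 - a + H*a (S(a, H) = -3 + (-a + a*H) = -3 + (-a + H*a) = -3 - a + H*a)
s(f, Z) = -5
s(S(6, 3*(-4)), 7)*(-39) = -5*(-39) = 195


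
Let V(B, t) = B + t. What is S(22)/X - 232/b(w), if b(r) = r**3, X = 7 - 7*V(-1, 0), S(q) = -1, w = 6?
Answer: -433/378 ≈ -1.1455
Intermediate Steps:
X = 14 (X = 7 - 7*(-1 + 0) = 7 - 7*(-1) = 7 + 7 = 14)
S(22)/X - 232/b(w) = -1/14 - 232/(6**3) = -1*1/14 - 232/216 = -1/14 - 232*1/216 = -1/14 - 29/27 = -433/378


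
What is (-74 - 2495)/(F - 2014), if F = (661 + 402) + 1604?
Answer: -2569/653 ≈ -3.9342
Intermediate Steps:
F = 2667 (F = 1063 + 1604 = 2667)
(-74 - 2495)/(F - 2014) = (-74 - 2495)/(2667 - 2014) = -2569/653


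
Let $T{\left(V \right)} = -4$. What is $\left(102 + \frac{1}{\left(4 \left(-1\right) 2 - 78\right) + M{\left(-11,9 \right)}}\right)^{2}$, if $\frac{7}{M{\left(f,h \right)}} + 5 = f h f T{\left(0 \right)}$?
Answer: $\frac{29860049869225}{2870709241} \approx 10402.0$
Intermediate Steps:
$M{\left(f,h \right)} = \frac{7}{-5 - 4 h f^{2}}$ ($M{\left(f,h \right)} = \frac{7}{-5 + f h f \left(-4\right)} = \frac{7}{-5 + h f^{2} \left(-4\right)} = \frac{7}{-5 - 4 h f^{2}}$)
$\left(102 + \frac{1}{\left(4 \left(-1\right) 2 - 78\right) + M{\left(-11,9 \right)}}\right)^{2} = \left(102 + \frac{1}{\left(4 \left(-1\right) 2 - 78\right) + \frac{7}{-5 - 36 \left(-11\right)^{2}}}\right)^{2} = \left(102 + \frac{1}{\left(\left(-4\right) 2 - 78\right) + \frac{7}{-5 - 36 \cdot 121}}\right)^{2} = \left(102 + \frac{1}{\left(-8 - 78\right) + \frac{7}{-5 - 4356}}\right)^{2} = \left(102 + \frac{1}{-86 + \frac{7}{-4361}}\right)^{2} = \left(102 + \frac{1}{-86 + 7 \left(- \frac{1}{4361}\right)}\right)^{2} = \left(102 + \frac{1}{-86 - \frac{1}{623}}\right)^{2} = \left(102 + \frac{1}{- \frac{53579}{623}}\right)^{2} = \left(102 - \frac{623}{53579}\right)^{2} = \left(\frac{5464435}{53579}\right)^{2} = \frac{29860049869225}{2870709241}$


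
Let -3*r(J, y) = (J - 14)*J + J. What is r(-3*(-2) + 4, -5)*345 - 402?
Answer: 3048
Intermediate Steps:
r(J, y) = -J/3 - J*(-14 + J)/3 (r(J, y) = -((J - 14)*J + J)/3 = -((-14 + J)*J + J)/3 = -(J*(-14 + J) + J)/3 = -(J + J*(-14 + J))/3 = -J/3 - J*(-14 + J)/3)
r(-3*(-2) + 4, -5)*345 - 402 = ((-3*(-2) + 4)*(13 - (-3*(-2) + 4))/3)*345 - 402 = ((6 + 4)*(13 - (6 + 4))/3)*345 - 402 = ((⅓)*10*(13 - 1*10))*345 - 402 = ((⅓)*10*(13 - 10))*345 - 402 = ((⅓)*10*3)*345 - 402 = 10*345 - 402 = 3450 - 402 = 3048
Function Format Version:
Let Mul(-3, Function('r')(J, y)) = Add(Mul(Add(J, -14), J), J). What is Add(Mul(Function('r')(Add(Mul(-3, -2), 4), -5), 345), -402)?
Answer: 3048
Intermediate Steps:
Function('r')(J, y) = Add(Mul(Rational(-1, 3), J), Mul(Rational(-1, 3), J, Add(-14, J))) (Function('r')(J, y) = Mul(Rational(-1, 3), Add(Mul(Add(J, -14), J), J)) = Mul(Rational(-1, 3), Add(Mul(Add(-14, J), J), J)) = Mul(Rational(-1, 3), Add(Mul(J, Add(-14, J)), J)) = Mul(Rational(-1, 3), Add(J, Mul(J, Add(-14, J)))) = Add(Mul(Rational(-1, 3), J), Mul(Rational(-1, 3), J, Add(-14, J))))
Add(Mul(Function('r')(Add(Mul(-3, -2), 4), -5), 345), -402) = Add(Mul(Mul(Rational(1, 3), Add(Mul(-3, -2), 4), Add(13, Mul(-1, Add(Mul(-3, -2), 4)))), 345), -402) = Add(Mul(Mul(Rational(1, 3), Add(6, 4), Add(13, Mul(-1, Add(6, 4)))), 345), -402) = Add(Mul(Mul(Rational(1, 3), 10, Add(13, Mul(-1, 10))), 345), -402) = Add(Mul(Mul(Rational(1, 3), 10, Add(13, -10)), 345), -402) = Add(Mul(Mul(Rational(1, 3), 10, 3), 345), -402) = Add(Mul(10, 345), -402) = Add(3450, -402) = 3048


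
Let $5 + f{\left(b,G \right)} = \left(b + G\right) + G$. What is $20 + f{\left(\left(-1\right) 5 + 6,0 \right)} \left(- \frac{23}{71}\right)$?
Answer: $\frac{1512}{71} \approx 21.296$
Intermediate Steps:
$f{\left(b,G \right)} = -5 + b + 2 G$ ($f{\left(b,G \right)} = -5 + \left(\left(b + G\right) + G\right) = -5 + \left(\left(G + b\right) + G\right) = -5 + \left(b + 2 G\right) = -5 + b + 2 G$)
$20 + f{\left(\left(-1\right) 5 + 6,0 \right)} \left(- \frac{23}{71}\right) = 20 + \left(-5 + \left(\left(-1\right) 5 + 6\right) + 2 \cdot 0\right) \left(- \frac{23}{71}\right) = 20 + \left(-5 + \left(-5 + 6\right) + 0\right) \left(\left(-23\right) \frac{1}{71}\right) = 20 + \left(-5 + 1 + 0\right) \left(- \frac{23}{71}\right) = 20 - - \frac{92}{71} = 20 + \frac{92}{71} = \frac{1512}{71}$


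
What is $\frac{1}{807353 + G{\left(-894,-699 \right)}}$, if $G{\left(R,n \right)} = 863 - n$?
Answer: $\frac{1}{808915} \approx 1.2362 \cdot 10^{-6}$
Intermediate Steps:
$\frac{1}{807353 + G{\left(-894,-699 \right)}} = \frac{1}{807353 + \left(863 - -699\right)} = \frac{1}{807353 + \left(863 + 699\right)} = \frac{1}{807353 + 1562} = \frac{1}{808915}$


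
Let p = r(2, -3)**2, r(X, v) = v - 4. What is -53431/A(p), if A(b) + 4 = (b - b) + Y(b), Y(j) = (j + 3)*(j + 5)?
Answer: -53431/2804 ≈ -19.055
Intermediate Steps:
r(X, v) = -4 + v
p = 49 (p = (-4 - 3)**2 = (-7)**2 = 49)
Y(j) = (3 + j)*(5 + j)
A(b) = 11 + b**2 + 8*b (A(b) = -4 + ((b - b) + (15 + b**2 + 8*b)) = -4 + (0 + (15 + b**2 + 8*b)) = -4 + (15 + b**2 + 8*b) = 11 + b**2 + 8*b)
-53431/A(p) = -53431/(11 + 49**2 + 8*49) = -53431/(11 + 2401 + 392) = -53431/2804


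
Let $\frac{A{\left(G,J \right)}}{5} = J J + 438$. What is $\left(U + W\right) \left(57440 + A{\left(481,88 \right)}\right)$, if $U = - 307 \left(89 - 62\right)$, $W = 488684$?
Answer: $47246848250$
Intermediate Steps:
$A{\left(G,J \right)} = 2190 + 5 J^{2}$ ($A{\left(G,J \right)} = 5 \left(J J + 438\right) = 5 \left(J^{2} + 438\right) = 5 \left(438 + J^{2}\right) = 2190 + 5 J^{2}$)
$U = -8289$ ($U = \left(-307\right) 27 = -8289$)
$\left(U + W\right) \left(57440 + A{\left(481,88 \right)}\right) = \left(-8289 + 488684\right) \left(57440 + \left(2190 + 5 \cdot 88^{2}\right)\right) = 480395 \left(57440 + \left(2190 + 5 \cdot 7744\right)\right) = 480395 \left(57440 + \left(2190 + 38720\right)\right) = 480395 \left(57440 + 40910\right) = 480395 \cdot 98350 = 47246848250$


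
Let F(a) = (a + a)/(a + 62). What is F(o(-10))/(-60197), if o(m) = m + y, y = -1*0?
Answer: 5/782561 ≈ 6.3893e-6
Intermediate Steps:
y = 0
o(m) = m (o(m) = m + 0 = m)
F(a) = 2*a/(62 + a) (F(a) = (2*a)/(62 + a) = 2*a/(62 + a))
F(o(-10))/(-60197) = (2*(-10)/(62 - 10))/(-60197) = (2*(-10)/52)*(-1/60197) = (2*(-10)*(1/52))*(-1/60197) = -5/13*(-1/60197) = 5/782561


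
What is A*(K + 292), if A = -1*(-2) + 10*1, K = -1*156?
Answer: 1632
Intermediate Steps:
K = -156
A = 12 (A = 2 + 10 = 12)
A*(K + 292) = 12*(-156 + 292) = 12*136 = 1632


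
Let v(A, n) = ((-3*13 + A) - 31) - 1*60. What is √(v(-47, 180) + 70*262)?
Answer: √18163 ≈ 134.77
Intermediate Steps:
v(A, n) = -130 + A (v(A, n) = ((-39 + A) - 31) - 60 = (-70 + A) - 60 = -130 + A)
√(v(-47, 180) + 70*262) = √((-130 - 47) + 70*262) = √(-177 + 18340) = √18163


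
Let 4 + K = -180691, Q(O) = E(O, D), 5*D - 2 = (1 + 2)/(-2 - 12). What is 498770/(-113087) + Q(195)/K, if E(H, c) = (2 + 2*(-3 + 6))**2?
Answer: -90132482718/20434255465 ≈ -4.4109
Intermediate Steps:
D = 5/14 (D = 2/5 + ((1 + 2)/(-2 - 12))/5 = 2/5 + (3/(-14))/5 = 2/5 + (3*(-1/14))/5 = 2/5 + (1/5)*(-3/14) = 2/5 - 3/70 = 5/14 ≈ 0.35714)
E(H, c) = 64 (E(H, c) = (2 + 2*3)**2 = (2 + 6)**2 = 8**2 = 64)
Q(O) = 64
K = -180695 (K = -4 - 180691 = -180695)
498770/(-113087) + Q(195)/K = 498770/(-113087) + 64/(-180695) = 498770*(-1/113087) + 64*(-1/180695) = -498770/113087 - 64/180695 = -90132482718/20434255465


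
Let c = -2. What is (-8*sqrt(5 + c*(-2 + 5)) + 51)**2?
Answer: 2537 - 816*I ≈ 2537.0 - 816.0*I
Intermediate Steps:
(-8*sqrt(5 + c*(-2 + 5)) + 51)**2 = (-8*sqrt(5 - 2*(-2 + 5)) + 51)**2 = (-8*sqrt(5 - 2*3) + 51)**2 = (-8*sqrt(5 - 6) + 51)**2 = (-8*I + 51)**2 = (51 - 8*I)**2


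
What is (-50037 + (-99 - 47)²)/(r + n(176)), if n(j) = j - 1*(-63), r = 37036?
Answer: -4103/5325 ≈ -0.77052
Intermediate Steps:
n(j) = 63 + j (n(j) = j + 63 = 63 + j)
(-50037 + (-99 - 47)²)/(r + n(176)) = (-50037 + (-99 - 47)²)/(37036 + (63 + 176)) = (-50037 + (-146)²)/(37036 + 239) = (-50037 + 21316)/37275 = -28721*1/37275 = -4103/5325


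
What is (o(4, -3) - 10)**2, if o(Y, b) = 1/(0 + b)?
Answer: 961/9 ≈ 106.78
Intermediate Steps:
o(Y, b) = 1/b
(o(4, -3) - 10)**2 = (1/(-3) - 10)**2 = (-1/3 - 10)**2 = (-31/3)**2 = 961/9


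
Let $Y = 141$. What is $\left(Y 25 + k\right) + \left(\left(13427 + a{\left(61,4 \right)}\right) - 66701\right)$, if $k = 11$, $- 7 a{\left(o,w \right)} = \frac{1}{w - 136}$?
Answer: $- \frac{45957911}{924} \approx -49738.0$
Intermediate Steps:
$a{\left(o,w \right)} = - \frac{1}{7 \left(-136 + w\right)}$ ($a{\left(o,w \right)} = - \frac{1}{7 \left(w - 136\right)} = - \frac{1}{7 \left(-136 + w\right)}$)
$\left(Y 25 + k\right) + \left(\left(13427 + a{\left(61,4 \right)}\right) - 66701\right) = \left(141 \cdot 25 + 11\right) - \left(53274 + \frac{1}{-952 + 7 \cdot 4}\right) = \left(3525 + 11\right) - \left(53274 + \frac{1}{-952 + 28}\right) = 3536 + \left(\left(13427 - \frac{1}{-924}\right) - 66701\right) = 3536 + \left(\left(13427 - - \frac{1}{924}\right) - 66701\right) = 3536 + \left(\left(13427 + \frac{1}{924}\right) - 66701\right) = 3536 + \left(\frac{12406549}{924} - 66701\right) = 3536 - \frac{49225175}{924} = - \frac{45957911}{924}$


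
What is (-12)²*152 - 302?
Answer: 21586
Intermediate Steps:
(-12)²*152 - 302 = 144*152 - 302 = 21888 - 302 = 21586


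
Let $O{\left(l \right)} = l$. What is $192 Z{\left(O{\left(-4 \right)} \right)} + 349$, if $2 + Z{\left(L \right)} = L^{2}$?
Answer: $3037$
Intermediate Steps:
$Z{\left(L \right)} = -2 + L^{2}$
$192 Z{\left(O{\left(-4 \right)} \right)} + 349 = 192 \left(-2 + \left(-4\right)^{2}\right) + 349 = 192 \left(-2 + 16\right) + 349 = 192 \cdot 14 + 349 = 2688 + 349 = 3037$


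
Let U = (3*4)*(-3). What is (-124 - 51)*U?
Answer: 6300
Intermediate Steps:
U = -36 (U = 12*(-3) = -36)
(-124 - 51)*U = (-124 - 51)*(-36) = -175*(-36) = 6300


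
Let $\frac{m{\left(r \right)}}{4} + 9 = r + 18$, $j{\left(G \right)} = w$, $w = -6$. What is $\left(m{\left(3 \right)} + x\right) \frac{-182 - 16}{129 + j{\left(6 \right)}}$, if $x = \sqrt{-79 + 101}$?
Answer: $- \frac{3168}{41} - \frac{66 \sqrt{22}}{41} \approx -84.819$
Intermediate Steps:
$j{\left(G \right)} = -6$
$m{\left(r \right)} = 36 + 4 r$ ($m{\left(r \right)} = -36 + 4 \left(r + 18\right) = -36 + 4 \left(18 + r\right) = -36 + \left(72 + 4 r\right) = 36 + 4 r$)
$x = \sqrt{22} \approx 4.6904$
$\left(m{\left(3 \right)} + x\right) \frac{-182 - 16}{129 + j{\left(6 \right)}} = \left(\left(36 + 4 \cdot 3\right) + \sqrt{22}\right) \frac{-182 - 16}{129 - 6} = \left(\left(36 + 12\right) + \sqrt{22}\right) \left(- \frac{198}{123}\right) = \left(48 + \sqrt{22}\right) \left(\left(-198\right) \frac{1}{123}\right) = \left(48 + \sqrt{22}\right) \left(- \frac{66}{41}\right) = - \frac{3168}{41} - \frac{66 \sqrt{22}}{41}$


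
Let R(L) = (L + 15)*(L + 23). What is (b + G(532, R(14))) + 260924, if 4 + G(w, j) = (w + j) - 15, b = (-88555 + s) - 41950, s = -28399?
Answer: 103606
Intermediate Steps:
b = -158904 (b = (-88555 - 28399) - 41950 = -116954 - 41950 = -158904)
R(L) = (15 + L)*(23 + L)
G(w, j) = -19 + j + w (G(w, j) = -4 + ((w + j) - 15) = -4 + ((j + w) - 15) = -4 + (-15 + j + w) = -19 + j + w)
(b + G(532, R(14))) + 260924 = (-158904 + (-19 + (345 + 14² + 38*14) + 532)) + 260924 = (-158904 + (-19 + (345 + 196 + 532) + 532)) + 260924 = (-158904 + (-19 + 1073 + 532)) + 260924 = (-158904 + 1586) + 260924 = -157318 + 260924 = 103606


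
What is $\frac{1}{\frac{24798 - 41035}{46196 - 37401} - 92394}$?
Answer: $- \frac{8795}{812621467} \approx -1.0823 \cdot 10^{-5}$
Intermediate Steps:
$\frac{1}{\frac{24798 - 41035}{46196 - 37401} - 92394} = \frac{1}{- \frac{16237}{8795} - 92394} = \frac{1}{- \frac{812621467}{8795}} = - \frac{8795}{812621467}$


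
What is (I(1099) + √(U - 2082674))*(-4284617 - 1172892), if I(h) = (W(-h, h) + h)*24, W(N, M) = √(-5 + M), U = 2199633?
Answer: -143947257384 - 130980216*√1094 - 5457509*√116959 ≈ -1.5015e+11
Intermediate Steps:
I(h) = 24*h + 24*√(-5 + h) (I(h) = (√(-5 + h) + h)*24 = (h + √(-5 + h))*24 = 24*h + 24*√(-5 + h))
(I(1099) + √(U - 2082674))*(-4284617 - 1172892) = ((24*1099 + 24*√(-5 + 1099)) + √(2199633 - 2082674))*(-4284617 - 1172892) = ((26376 + 24*√1094) + √116959)*(-5457509) = (26376 + √116959 + 24*√1094)*(-5457509) = -143947257384 - 130980216*√1094 - 5457509*√116959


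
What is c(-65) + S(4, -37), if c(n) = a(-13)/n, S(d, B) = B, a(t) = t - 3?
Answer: -2389/65 ≈ -36.754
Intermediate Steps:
a(t) = -3 + t
c(n) = -16/n (c(n) = (-3 - 13)/n = -16/n)
c(-65) + S(4, -37) = -16/(-65) - 37 = -16*(-1/65) - 37 = 16/65 - 37 = -2389/65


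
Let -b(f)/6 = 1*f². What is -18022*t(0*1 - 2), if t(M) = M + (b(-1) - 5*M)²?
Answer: -252308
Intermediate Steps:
b(f) = -6*f²
t(M) = M + (-6 - 5*M)² (t(M) = M + (-6*(-1)² - 5*M)² = M + (-6*1 - 5*M)² = M + (-6 - 5*M)²)
-18022*t(0*1 - 2) = -18022*((0*1 - 2) + (6 + 5*(0*1 - 2))²) = -18022*((0 - 2) + (6 + 5*(0 - 2))²) = -18022*(-2 + (6 + 5*(-2))²) = -18022*(-2 + (6 - 10)²) = -18022*(-2 + (-4)²) = -18022*(-2 + 16) = -18022*14 = -252308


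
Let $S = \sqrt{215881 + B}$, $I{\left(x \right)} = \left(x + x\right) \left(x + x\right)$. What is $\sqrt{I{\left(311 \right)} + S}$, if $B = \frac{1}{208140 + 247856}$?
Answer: $\frac{\sqrt{20111425019339536 + 227998 \sqrt{11222161021505523}}}{227998} \approx 622.37$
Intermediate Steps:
$I{\left(x \right)} = 4 x^{2}$ ($I{\left(x \right)} = 2 x 2 x = 4 x^{2}$)
$B = \frac{1}{455996} \approx 2.193 \cdot 10^{-6}$
$S = \frac{\sqrt{11222161021505523}}{227998}$ ($S = \sqrt{215881 + \frac{1}{455996}} = \sqrt{\frac{98440872477}{455996}} = \frac{\sqrt{11222161021505523}}{227998} \approx 464.63$)
$\sqrt{I{\left(311 \right)} + S} = \sqrt{4 \cdot 311^{2} + \frac{\sqrt{11222161021505523}}{227998}} = \sqrt{4 \cdot 96721 + \frac{\sqrt{11222161021505523}}{227998}} = \sqrt{386884 + \frac{\sqrt{11222161021505523}}{227998}}$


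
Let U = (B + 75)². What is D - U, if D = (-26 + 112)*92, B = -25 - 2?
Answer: 5608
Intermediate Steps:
B = -27
D = 7912 (D = 86*92 = 7912)
U = 2304 (U = (-27 + 75)² = 48² = 2304)
D - U = 7912 - 1*2304 = 7912 - 2304 = 5608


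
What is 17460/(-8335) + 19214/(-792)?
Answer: -17397701/660132 ≈ -26.355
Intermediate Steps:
17460/(-8335) + 19214/(-792) = 17460*(-1/8335) + 19214*(-1/792) = -3492/1667 - 9607/396 = -17397701/660132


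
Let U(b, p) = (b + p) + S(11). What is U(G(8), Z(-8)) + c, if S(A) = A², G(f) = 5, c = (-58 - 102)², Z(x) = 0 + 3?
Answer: 25729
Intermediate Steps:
Z(x) = 3
c = 25600 (c = (-160)² = 25600)
U(b, p) = 121 + b + p (U(b, p) = (b + p) + 11² = (b + p) + 121 = 121 + b + p)
U(G(8), Z(-8)) + c = (121 + 5 + 3) + 25600 = 129 + 25600 = 25729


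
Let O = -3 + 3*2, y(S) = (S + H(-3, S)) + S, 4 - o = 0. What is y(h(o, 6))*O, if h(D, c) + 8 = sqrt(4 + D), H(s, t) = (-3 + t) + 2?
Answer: -75 + 18*sqrt(2) ≈ -49.544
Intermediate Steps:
o = 4 (o = 4 - 1*0 = 4 + 0 = 4)
H(s, t) = -1 + t
h(D, c) = -8 + sqrt(4 + D)
y(S) = -1 + 3*S (y(S) = (S + (-1 + S)) + S = (-1 + 2*S) + S = -1 + 3*S)
O = 3 (O = -3 + 6 = 3)
y(h(o, 6))*O = (-1 + 3*(-8 + sqrt(4 + 4)))*3 = (-1 + 3*(-8 + sqrt(8)))*3 = (-1 + 3*(-8 + 2*sqrt(2)))*3 = (-1 + (-24 + 6*sqrt(2)))*3 = (-25 + 6*sqrt(2))*3 = -75 + 18*sqrt(2)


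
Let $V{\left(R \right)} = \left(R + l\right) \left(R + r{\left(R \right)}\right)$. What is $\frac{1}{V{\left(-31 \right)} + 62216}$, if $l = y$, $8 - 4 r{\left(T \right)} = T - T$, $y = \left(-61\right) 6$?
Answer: $\frac{1}{73729} \approx 1.3563 \cdot 10^{-5}$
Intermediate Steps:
$y = -366$
$r{\left(T \right)} = 2$ ($r{\left(T \right)} = 2 - \frac{T - T}{4} = 2 - 0 = 2 + 0 = 2$)
$l = -366$
$V{\left(R \right)} = \left(-366 + R\right) \left(2 + R\right)$ ($V{\left(R \right)} = \left(R - 366\right) \left(R + 2\right) = \left(-366 + R\right) \left(2 + R\right)$)
$\frac{1}{V{\left(-31 \right)} + 62216} = \frac{1}{\left(-732 + \left(-31\right)^{2} - -11284\right) + 62216} = \frac{1}{\left(-732 + 961 + 11284\right) + 62216} = \frac{1}{11513 + 62216} = \frac{1}{73729}$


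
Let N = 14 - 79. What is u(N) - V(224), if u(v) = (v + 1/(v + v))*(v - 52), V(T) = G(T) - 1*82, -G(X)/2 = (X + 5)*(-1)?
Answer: 72299/10 ≈ 7229.9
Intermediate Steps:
G(X) = 10 + 2*X (G(X) = -2*(X + 5)*(-1) = -2*(5 + X)*(-1) = -2*(-5 - X) = 10 + 2*X)
V(T) = -72 + 2*T (V(T) = (10 + 2*T) - 1*82 = (10 + 2*T) - 82 = -72 + 2*T)
N = -65
u(v) = (-52 + v)*(v + 1/(2*v)) (u(v) = (v + 1/(2*v))*(-52 + v) = (-52 + v)*(v + 1/(2*v)))
u(N) - V(224) = (1/2 + (-65)**2 - 52*(-65) - 26/(-65)) - (-72 + 2*224) = (1/2 + 4225 + 3380 - 26*(-1/65)) - (-72 + 448) = (1/2 + 4225 + 3380 + 2/5) - 1*376 = 76059/10 - 376 = 72299/10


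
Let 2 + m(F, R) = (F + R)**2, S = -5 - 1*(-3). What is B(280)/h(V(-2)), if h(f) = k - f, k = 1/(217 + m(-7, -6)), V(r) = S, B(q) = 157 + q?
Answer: 167808/769 ≈ 218.22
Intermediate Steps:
S = -2 (S = -5 + 3 = -2)
V(r) = -2
m(F, R) = -2 + (F + R)**2
k = 1/384 (k = 1/(217 + (-2 + (-7 - 6)**2)) = 1/(217 + (-2 + (-13)**2)) = 1/(217 + (-2 + 169)) = 1/(217 + 167) = 1/384 ≈ 0.0026042)
h(f) = 1/384 - f
B(280)/h(V(-2)) = (157 + 280)/(1/384 - 1*(-2)) = 437/(1/384 + 2) = 437/(769/384) = 437*(384/769) = 167808/769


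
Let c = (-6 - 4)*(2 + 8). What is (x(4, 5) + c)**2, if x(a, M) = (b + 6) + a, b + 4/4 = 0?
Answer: 8281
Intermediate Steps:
b = -1 (b = -1 + 0 = -1)
x(a, M) = 5 + a (x(a, M) = (-1 + 6) + a = 5 + a)
c = -100 (c = -10*10 = -100)
(x(4, 5) + c)**2 = ((5 + 4) - 100)**2 = (9 - 100)**2 = (-91)**2 = 8281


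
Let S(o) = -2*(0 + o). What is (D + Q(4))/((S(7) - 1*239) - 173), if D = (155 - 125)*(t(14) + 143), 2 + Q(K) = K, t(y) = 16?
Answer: -2386/213 ≈ -11.202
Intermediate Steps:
Q(K) = -2 + K
D = 4770 (D = (155 - 125)*(16 + 143) = 30*159 = 4770)
S(o) = -2*o
(D + Q(4))/((S(7) - 1*239) - 173) = (4770 + (-2 + 4))/((-2*7 - 1*239) - 173) = (4770 + 2)/((-14 - 239) - 173) = 4772/(-253 - 173) = 4772/(-426) = 4772*(-1/426) = -2386/213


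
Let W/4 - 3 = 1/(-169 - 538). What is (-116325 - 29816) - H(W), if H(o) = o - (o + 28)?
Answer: -146113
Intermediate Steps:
W = 8480/707 (W = 12 + 4/(-169 - 538) = 12 + 4/(-707) = 12 + 4*(-1/707) = 12 - 4/707 = 8480/707 ≈ 11.994)
H(o) = -28 (H(o) = o - (28 + o) = o + (-28 - o) = -28)
(-116325 - 29816) - H(W) = (-116325 - 29816) - 1*(-28) = -146141 + 28 = -146113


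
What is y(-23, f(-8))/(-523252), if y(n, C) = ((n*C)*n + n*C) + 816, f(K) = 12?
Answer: -1722/130813 ≈ -0.013164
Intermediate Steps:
y(n, C) = 816 + C*n + C*n² (y(n, C) = ((C*n)*n + C*n) + 816 = (C*n² + C*n) + 816 = (C*n + C*n²) + 816 = 816 + C*n + C*n²)
y(-23, f(-8))/(-523252) = (816 + 12*(-23) + 12*(-23)²)/(-523252) = (816 - 276 + 12*529)*(-1/523252) = (816 - 276 + 6348)*(-1/523252) = 6888*(-1/523252) = -1722/130813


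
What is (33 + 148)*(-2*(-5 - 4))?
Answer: 3258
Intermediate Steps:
(33 + 148)*(-2*(-5 - 4)) = 181*(-2*(-9)) = 181*18 = 3258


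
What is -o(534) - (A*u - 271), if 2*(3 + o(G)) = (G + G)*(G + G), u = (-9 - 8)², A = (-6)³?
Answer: -507614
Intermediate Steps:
A = -216
u = 289 (u = (-17)² = 289)
o(G) = -3 + 2*G² (o(G) = -3 + ((G + G)*(G + G))/2 = -3 + ((2*G)*(2*G))/2 = -3 + (4*G²)/2 = -3 + 2*G²)
-o(534) - (A*u - 271) = -(-3 + 2*534²) - (-216*289 - 271) = -(-3 + 2*285156) - (-62424 - 271) = -(-3 + 570312) - 1*(-62695) = -1*570309 + 62695 = -570309 + 62695 = -507614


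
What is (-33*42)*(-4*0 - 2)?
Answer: 2772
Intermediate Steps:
(-33*42)*(-4*0 - 2) = -1386*(0 - 2) = -1386*(-2) = 2772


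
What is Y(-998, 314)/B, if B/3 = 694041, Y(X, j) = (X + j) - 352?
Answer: -1036/2082123 ≈ -0.00049757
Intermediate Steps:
Y(X, j) = -352 + X + j
B = 2082123 (B = 3*694041 = 2082123)
Y(-998, 314)/B = (-352 - 998 + 314)/2082123 = -1036*1/2082123 = -1036/2082123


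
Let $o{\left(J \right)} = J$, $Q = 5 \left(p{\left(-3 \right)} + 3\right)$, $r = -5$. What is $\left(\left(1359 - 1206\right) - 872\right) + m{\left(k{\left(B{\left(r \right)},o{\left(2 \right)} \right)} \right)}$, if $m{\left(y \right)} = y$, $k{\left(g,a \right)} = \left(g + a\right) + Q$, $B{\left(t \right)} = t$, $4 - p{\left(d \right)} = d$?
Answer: $-672$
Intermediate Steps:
$p{\left(d \right)} = 4 - d$
$Q = 50$ ($Q = 5 \left(\left(4 - -3\right) + 3\right) = 5 \left(\left(4 + 3\right) + 3\right) = 5 \left(7 + 3\right) = 5 \cdot 10 = 50$)
$k{\left(g,a \right)} = 50 + a + g$ ($k{\left(g,a \right)} = \left(g + a\right) + 50 = \left(a + g\right) + 50 = 50 + a + g$)
$\left(\left(1359 - 1206\right) - 872\right) + m{\left(k{\left(B{\left(r \right)},o{\left(2 \right)} \right)} \right)} = \left(\left(1359 - 1206\right) - 872\right) + \left(50 + 2 - 5\right) = \left(\left(1359 - 1206\right) - 872\right) + 47 = \left(153 - 872\right) + 47 = -719 + 47 = -672$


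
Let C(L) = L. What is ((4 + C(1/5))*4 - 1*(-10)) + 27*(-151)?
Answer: -20251/5 ≈ -4050.2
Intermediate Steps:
((4 + C(1/5))*4 - 1*(-10)) + 27*(-151) = ((4 + 1/5)*4 - 1*(-10)) + 27*(-151) = ((4 + ⅕)*4 + 10) - 4077 = ((21/5)*4 + 10) - 4077 = (84/5 + 10) - 4077 = 134/5 - 4077 = -20251/5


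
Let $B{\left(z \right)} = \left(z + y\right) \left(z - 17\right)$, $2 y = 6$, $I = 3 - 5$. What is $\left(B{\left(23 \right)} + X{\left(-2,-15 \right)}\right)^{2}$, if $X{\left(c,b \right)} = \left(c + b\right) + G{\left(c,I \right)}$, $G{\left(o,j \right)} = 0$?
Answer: $19321$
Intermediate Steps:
$I = -2$ ($I = 3 - 5 = -2$)
$y = 3$ ($y = \frac{1}{2} \cdot 6 = 3$)
$X{\left(c,b \right)} = b + c$ ($X{\left(c,b \right)} = \left(c + b\right) + 0 = \left(b + c\right) + 0 = b + c$)
$B{\left(z \right)} = \left(-17 + z\right) \left(3 + z\right)$ ($B{\left(z \right)} = \left(z + 3\right) \left(z - 17\right) = \left(3 + z\right) \left(-17 + z\right) = \left(-17 + z\right) \left(3 + z\right)$)
$\left(B{\left(23 \right)} + X{\left(-2,-15 \right)}\right)^{2} = \left(\left(-51 + 23^{2} - 322\right) - 17\right)^{2} = \left(\left(-51 + 529 - 322\right) - 17\right)^{2} = \left(156 - 17\right)^{2} = 139^{2} = 19321$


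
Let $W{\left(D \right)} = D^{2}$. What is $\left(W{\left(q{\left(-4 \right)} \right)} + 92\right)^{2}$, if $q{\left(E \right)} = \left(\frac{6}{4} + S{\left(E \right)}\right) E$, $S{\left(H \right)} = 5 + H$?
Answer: $36864$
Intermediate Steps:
$q{\left(E \right)} = E \left(\frac{13}{2} + E\right)$ ($q{\left(E \right)} = \left(\frac{6}{4} + \left(5 + E\right)\right) E = \left(6 \cdot \frac{1}{4} + \left(5 + E\right)\right) E = \left(\frac{3}{2} + \left(5 + E\right)\right) E = \left(\frac{13}{2} + E\right) E = E \left(\frac{13}{2} + E\right)$)
$\left(W{\left(q{\left(-4 \right)} \right)} + 92\right)^{2} = \left(\left(\frac{1}{2} \left(-4\right) \left(13 + 2 \left(-4\right)\right)\right)^{2} + 92\right)^{2} = \left(\left(\frac{1}{2} \left(-4\right) \left(13 - 8\right)\right)^{2} + 92\right)^{2} = \left(\left(\frac{1}{2} \left(-4\right) 5\right)^{2} + 92\right)^{2} = \left(\left(-10\right)^{2} + 92\right)^{2} = \left(100 + 92\right)^{2} = 192^{2} = 36864$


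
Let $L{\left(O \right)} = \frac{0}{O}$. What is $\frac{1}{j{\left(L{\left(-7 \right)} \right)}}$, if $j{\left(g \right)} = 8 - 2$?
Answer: $\frac{1}{6} \approx 0.16667$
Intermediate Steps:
$L{\left(O \right)} = 0$
$j{\left(g \right)} = 6$ ($j{\left(g \right)} = 8 - 2 = 6$)
$\frac{1}{j{\left(L{\left(-7 \right)} \right)}} = \frac{1}{6}$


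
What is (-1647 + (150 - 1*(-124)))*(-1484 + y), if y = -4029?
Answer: 7569349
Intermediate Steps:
(-1647 + (150 - 1*(-124)))*(-1484 + y) = (-1647 + (150 - 1*(-124)))*(-1484 - 4029) = (-1647 + (150 + 124))*(-5513) = (-1647 + 274)*(-5513) = -1373*(-5513) = 7569349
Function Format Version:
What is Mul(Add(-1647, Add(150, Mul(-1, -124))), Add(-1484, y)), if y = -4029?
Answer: 7569349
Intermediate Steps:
Mul(Add(-1647, Add(150, Mul(-1, -124))), Add(-1484, y)) = Mul(Add(-1647, Add(150, Mul(-1, -124))), Add(-1484, -4029)) = Mul(Add(-1647, Add(150, 124)), -5513) = Mul(Add(-1647, 274), -5513) = Mul(-1373, -5513) = 7569349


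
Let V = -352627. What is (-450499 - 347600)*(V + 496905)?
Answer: -115148127522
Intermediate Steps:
(-450499 - 347600)*(V + 496905) = (-450499 - 347600)*(-352627 + 496905) = -798099*144278 = -115148127522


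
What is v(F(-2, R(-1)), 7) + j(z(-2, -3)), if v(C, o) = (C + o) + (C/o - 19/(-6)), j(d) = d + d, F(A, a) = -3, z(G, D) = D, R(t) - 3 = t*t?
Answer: 31/42 ≈ 0.73810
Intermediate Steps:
R(t) = 3 + t**2 (R(t) = 3 + t*t = 3 + t**2)
j(d) = 2*d
v(C, o) = 19/6 + C + o + C/o (v(C, o) = (C + o) + (C/o - 19*(-1/6)) = (C + o) + (C/o + 19/6) = (C + o) + (19/6 + C/o) = 19/6 + C + o + C/o)
v(F(-2, R(-1)), 7) + j(z(-2, -3)) = (19/6 - 3 + 7 - 3/7) + 2*(-3) = (19/6 - 3 + 7 - 3*1/7) - 6 = (19/6 - 3 + 7 - 3/7) - 6 = 283/42 - 6 = 31/42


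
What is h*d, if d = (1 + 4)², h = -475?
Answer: -11875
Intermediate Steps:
d = 25 (d = 5² = 25)
h*d = -475*25 = -11875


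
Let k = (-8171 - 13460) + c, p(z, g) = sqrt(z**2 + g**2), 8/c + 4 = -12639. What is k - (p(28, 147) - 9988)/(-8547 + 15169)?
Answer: -82311963119/3805543 - sqrt(457)/946 ≈ -21630.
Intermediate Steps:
c = -8/12643 (c = 8/(-4 - 12639) = 8/(-12643) = 8*(-1/12643) = -8/12643 ≈ -0.00063276)
p(z, g) = sqrt(g**2 + z**2)
k = -273480741/12643 (k = (-8171 - 13460) - 8/12643 = -21631 - 8/12643 = -273480741/12643 ≈ -21631.)
k - (p(28, 147) - 9988)/(-8547 + 15169) = -273480741/12643 - (sqrt(147**2 + 28**2) - 9988)/(-8547 + 15169) = -273480741/12643 - (sqrt(21609 + 784) - 9988)/6622 = -273480741/12643 - (sqrt(22393) - 9988)/6622 = -273480741/12643 - (7*sqrt(457) - 9988)/6622 = -273480741/12643 - (-9988 + 7*sqrt(457))/6622 = -273480741/12643 - (-454/301 + sqrt(457)/946) = -273480741/12643 + (454/301 - sqrt(457)/946) = -82311963119/3805543 - sqrt(457)/946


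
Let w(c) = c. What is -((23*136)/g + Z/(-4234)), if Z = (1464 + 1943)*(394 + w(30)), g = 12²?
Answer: 12173365/38106 ≈ 319.46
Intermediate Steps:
g = 144
Z = 1444568 (Z = (1464 + 1943)*(394 + 30) = 3407*424 = 1444568)
-((23*136)/g + Z/(-4234)) = -((23*136)/144 + 1444568/(-4234)) = -(3128*(1/144) + 1444568*(-1/4234)) = -(391/18 - 722284/2117) = -1*(-12173365/38106) = 12173365/38106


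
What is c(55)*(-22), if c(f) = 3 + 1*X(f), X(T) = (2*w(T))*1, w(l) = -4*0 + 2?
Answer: -154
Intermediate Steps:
w(l) = 2 (w(l) = 0 + 2 = 2)
X(T) = 4 (X(T) = (2*2)*1 = 4*1 = 4)
c(f) = 7 (c(f) = 3 + 1*4 = 3 + 4 = 7)
c(55)*(-22) = 7*(-22) = -154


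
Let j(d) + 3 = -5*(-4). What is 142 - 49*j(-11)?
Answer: -691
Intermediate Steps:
j(d) = 17 (j(d) = -3 - 5*(-4) = -3 + 20 = 17)
142 - 49*j(-11) = 142 - 49*17 = 142 - 833 = -691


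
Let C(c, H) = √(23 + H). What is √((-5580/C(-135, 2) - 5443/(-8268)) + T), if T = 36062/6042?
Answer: I*√18959137899/4134 ≈ 33.307*I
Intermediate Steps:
T = 949/159 (T = 36062*(1/6042) = 949/159 ≈ 5.9686)
√((-5580/C(-135, 2) - 5443/(-8268)) + T) = √((-5580/√(23 + 2) - 5443/(-8268)) + 949/159) = √((-5580/(√25) - 5443*(-1/8268)) + 949/159) = √((-5580/5 + 5443/8268) + 949/159) = √((-5580*⅕ + 5443/8268) + 949/159) = √((-1116 + 5443/8268) + 949/159) = √(-9221645/8268 + 949/159) = √(-9172297/8268) = I*√18959137899/4134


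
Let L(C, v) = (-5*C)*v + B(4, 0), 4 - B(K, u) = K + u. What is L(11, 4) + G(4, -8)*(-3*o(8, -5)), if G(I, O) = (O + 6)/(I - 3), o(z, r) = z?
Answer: -172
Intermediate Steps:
B(K, u) = 4 - K - u (B(K, u) = 4 - (K + u) = 4 + (-K - u) = 4 - K - u)
L(C, v) = -5*C*v (L(C, v) = (-5*C)*v + (4 - 1*4 - 1*0) = -5*C*v + (4 - 4 + 0) = -5*C*v + 0 = -5*C*v)
G(I, O) = (6 + O)/(-3 + I)
L(11, 4) + G(4, -8)*(-3*o(8, -5)) = -5*11*4 + ((6 - 8)/(-3 + 4))*(-3*8) = -220 + (-2/1)*(-24) = -220 + (1*(-2))*(-24) = -220 - 2*(-24) = -220 + 48 = -172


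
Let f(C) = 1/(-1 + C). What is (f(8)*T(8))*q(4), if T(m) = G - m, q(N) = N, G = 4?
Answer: -16/7 ≈ -2.2857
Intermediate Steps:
T(m) = 4 - m
(f(8)*T(8))*q(4) = ((4 - 1*8)/(-1 + 8))*4 = ((4 - 8)/7)*4 = ((⅐)*(-4))*4 = -4/7*4 = -16/7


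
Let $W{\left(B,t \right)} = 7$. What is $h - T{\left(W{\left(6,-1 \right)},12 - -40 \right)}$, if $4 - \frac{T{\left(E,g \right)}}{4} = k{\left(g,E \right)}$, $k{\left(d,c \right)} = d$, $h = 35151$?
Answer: $35343$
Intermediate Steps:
$T{\left(E,g \right)} = 16 - 4 g$
$h - T{\left(W{\left(6,-1 \right)},12 - -40 \right)} = 35151 - \left(16 - 4 \left(12 - -40\right)\right) = 35151 - \left(16 - 4 \left(12 + 40\right)\right) = 35151 - \left(16 - 208\right) = 35151 - -192 = 35151 + 192 = 35343$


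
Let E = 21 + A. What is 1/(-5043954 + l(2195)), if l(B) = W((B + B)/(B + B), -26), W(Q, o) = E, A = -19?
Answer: -1/5043952 ≈ -1.9826e-7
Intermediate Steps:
E = 2 (E = 21 - 19 = 2)
W(Q, o) = 2
l(B) = 2
1/(-5043954 + l(2195)) = 1/(-5043954 + 2) = 1/(-5043952) = -1/5043952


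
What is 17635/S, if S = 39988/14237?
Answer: 251069495/39988 ≈ 6278.6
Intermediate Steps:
S = 39988/14237 (S = 39988*(1/14237) = 39988/14237 ≈ 2.8087)
17635/S = 17635/(39988/14237) = 17635*(14237/39988) = 251069495/39988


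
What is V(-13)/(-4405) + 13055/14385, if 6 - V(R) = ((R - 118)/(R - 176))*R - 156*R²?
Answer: -579518626/114058665 ≈ -5.0809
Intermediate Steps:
V(R) = 6 + 156*R² - R*(-118 + R)/(-176 + R) (V(R) = 6 - (((R - 118)/(R - 176))*R - 156*R²) = 6 - (((-118 + R)/(-176 + R))*R - 156*R²) = 6 - (R*(-118 + R)/(-176 + R) - 156*R²) = 6 - (-156*R² + R*(-118 + R)/(-176 + R)) = 6 + (156*R² - R*(-118 + R)/(-176 + R)) = 6 + 156*R² - R*(-118 + R)/(-176 + R))
V(-13)/(-4405) + 13055/14385 = ((-1056 - 27457*(-13)² + 124*(-13) + 156*(-13)³)/(-176 - 13))/(-4405) + 13055/14385 = ((-1056 - 27457*169 - 1612 + 156*(-2197))/(-189))*(-1/4405) + 13055*(1/14385) = -(-1056 - 4640233 - 1612 - 342732)/189*(-1/4405) + 373/411 = -1/189*(-4985633)*(-1/4405) + 373/411 = (4985633/189)*(-1/4405) + 373/411 = -4985633/832545 + 373/411 = -579518626/114058665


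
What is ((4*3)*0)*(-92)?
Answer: 0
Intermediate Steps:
((4*3)*0)*(-92) = (12*0)*(-92) = 0*(-92) = 0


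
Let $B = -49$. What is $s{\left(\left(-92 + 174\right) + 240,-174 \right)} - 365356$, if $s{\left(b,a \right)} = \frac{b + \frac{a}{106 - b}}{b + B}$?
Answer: $- \frac{3590707147}{9828} \approx -3.6536 \cdot 10^{5}$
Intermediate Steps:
$s{\left(b,a \right)} = \frac{b + \frac{a}{106 - b}}{-49 + b}$ ($s{\left(b,a \right)} = \frac{b + \frac{a}{106 - b}}{b - 49} = \frac{b + \frac{a}{106 - b}}{-49 + b}$)
$s{\left(\left(-92 + 174\right) + 240,-174 \right)} - 365356 = \frac{\left(\left(-92 + 174\right) + 240\right)^{2} - -174 - 106 \left(\left(-92 + 174\right) + 240\right)}{5194 + \left(\left(-92 + 174\right) + 240\right)^{2} - 155 \left(\left(-92 + 174\right) + 240\right)} - 365356 = \frac{\left(82 + 240\right)^{2} + 174 - 106 \left(82 + 240\right)}{5194 + \left(82 + 240\right)^{2} - 155 \left(82 + 240\right)} - 365356 = \frac{322^{2} + 174 - 34132}{5194 + 322^{2} - 49910} - 365356 = \frac{103684 + 174 - 34132}{5194 + 103684 - 49910} - 365356 = \frac{1}{58968} \cdot 69726 - 365356 = \frac{11621}{9828} - 365356 = - \frac{3590707147}{9828}$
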